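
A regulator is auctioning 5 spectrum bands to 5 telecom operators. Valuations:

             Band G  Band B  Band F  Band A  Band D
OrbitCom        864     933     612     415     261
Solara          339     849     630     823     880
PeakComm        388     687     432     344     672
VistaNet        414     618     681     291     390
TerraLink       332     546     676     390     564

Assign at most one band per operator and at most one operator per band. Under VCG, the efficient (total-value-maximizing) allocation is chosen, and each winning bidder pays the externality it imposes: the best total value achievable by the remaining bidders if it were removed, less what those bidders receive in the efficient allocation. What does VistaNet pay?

Efficient allocation: OrbitCom→Band G ($864M), Solara→Band A ($823M), PeakComm→Band D ($672M), VistaNet→Band B ($618M), TerraLink→Band F ($676M); total welfare W = $3653M.
VistaNet receives Band B at value $618M, so the others get W − 618 = $3035M.
Without VistaNet: best allocation of the remaining 4 bidders over all 5 bands is OrbitCom→Band G ($864M), Solara→Band D ($880M), PeakComm→Band B ($687M), TerraLink→Band F ($676M), total $3107M.
VCG payment = (others' best without VistaNet) − (others' welfare with VistaNet) = 3107 − 3035 = $72M.

VistaNet pays $72M.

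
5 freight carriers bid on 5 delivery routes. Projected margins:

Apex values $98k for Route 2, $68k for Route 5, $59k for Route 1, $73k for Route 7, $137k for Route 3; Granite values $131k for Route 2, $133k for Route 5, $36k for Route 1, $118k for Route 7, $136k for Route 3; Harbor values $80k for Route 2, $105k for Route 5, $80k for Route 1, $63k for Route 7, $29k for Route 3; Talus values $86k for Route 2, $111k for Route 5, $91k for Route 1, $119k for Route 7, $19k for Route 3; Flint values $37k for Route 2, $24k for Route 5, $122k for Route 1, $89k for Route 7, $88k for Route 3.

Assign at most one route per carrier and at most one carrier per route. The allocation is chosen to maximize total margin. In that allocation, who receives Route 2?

Granite receives Route 2.

Optimal: Apex→Route 3 ($137k), Granite→Route 2 ($131k), Harbor→Route 5 ($105k), Talus→Route 7 ($119k), Flint→Route 1 ($122k) — total 137+131+105+119+122 = $614k.
Row-greedy (each carrier in turn takes its best remaining route) gives $591k, worse by 23.
Granite's own top route is Route 3 ($136k), but forcing Granite→Route 3 and reassigning the rest optimally gives only $580k — worse by 34.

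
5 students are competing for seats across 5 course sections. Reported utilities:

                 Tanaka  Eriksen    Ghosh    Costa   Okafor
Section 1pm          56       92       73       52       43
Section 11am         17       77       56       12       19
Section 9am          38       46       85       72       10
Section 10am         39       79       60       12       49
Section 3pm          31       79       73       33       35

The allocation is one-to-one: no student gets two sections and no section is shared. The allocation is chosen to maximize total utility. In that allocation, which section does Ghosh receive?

Optimal: Tanaka→Section 1pm (56 points), Eriksen→Section 11am (77 points), Ghosh→Section 3pm (73 points), Costa→Section 9am (72 points), Okafor→Section 10am (49 points) — total 56+77+73+72+49 = 327 points.
Row-greedy (each student in turn takes its best remaining section) gives 272 points, worse by 55.
Next-best assignment: Tanaka→Section 1pm, Eriksen→Section 3pm, Ghosh→Section 11am, Costa→Section 9am, Okafor→Section 10am = 312 points.
Ghosh's own top section is Section 9am (85 points), but forcing Ghosh→Section 9am and reassigning the rest optimally gives only 300 points — worse by 27.

Ghosh receives Section 3pm.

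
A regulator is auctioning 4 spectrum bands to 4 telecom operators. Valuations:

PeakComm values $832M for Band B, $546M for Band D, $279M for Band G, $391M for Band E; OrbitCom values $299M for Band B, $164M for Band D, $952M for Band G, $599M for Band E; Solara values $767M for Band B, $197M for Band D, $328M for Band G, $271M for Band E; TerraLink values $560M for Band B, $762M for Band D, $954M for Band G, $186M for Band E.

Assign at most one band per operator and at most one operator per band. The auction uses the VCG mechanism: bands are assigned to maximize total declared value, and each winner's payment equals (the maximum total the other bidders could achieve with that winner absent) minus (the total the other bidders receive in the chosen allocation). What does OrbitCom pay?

OrbitCom pays $347M.

Efficient allocation: PeakComm→Band E ($391M), OrbitCom→Band G ($952M), Solara→Band B ($767M), TerraLink→Band D ($762M); total welfare W = $2872M.
OrbitCom receives Band G at value $952M, so the others get W − 952 = $1920M.
Without OrbitCom: best allocation of the remaining 3 bidders over all 4 bands is PeakComm→Band D ($546M), Solara→Band B ($767M), TerraLink→Band G ($954M), total $2267M.
VCG payment = (others' best without OrbitCom) − (others' welfare with OrbitCom) = 2267 − 1920 = $347M.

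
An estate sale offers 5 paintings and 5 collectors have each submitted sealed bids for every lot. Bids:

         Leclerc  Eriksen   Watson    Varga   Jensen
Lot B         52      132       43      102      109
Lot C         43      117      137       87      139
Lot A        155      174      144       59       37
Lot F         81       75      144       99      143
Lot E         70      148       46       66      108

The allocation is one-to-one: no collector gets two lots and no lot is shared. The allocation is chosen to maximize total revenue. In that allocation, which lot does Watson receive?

Treat this as an assignment problem: match each collector to one lot.
Optimal: Leclerc→Lot A ($155), Eriksen→Lot E ($148), Watson→Lot F ($144), Varga→Lot B ($102), Jensen→Lot C ($139) — total 155+148+144+102+139 = $688.
Max-entry greedy (repeatedly take the single best remaining cell) gives $629, worse by 59.
Next-best assignment: Leclerc→Lot A, Eriksen→Lot E, Watson→Lot C, Varga→Lot B, Jensen→Lot F = $685.
Watson's own top lot is Lot A ($144), but forcing Watson→Lot A and reassigning the rest optimally gives only $614 — worse by 74.

Watson receives Lot F.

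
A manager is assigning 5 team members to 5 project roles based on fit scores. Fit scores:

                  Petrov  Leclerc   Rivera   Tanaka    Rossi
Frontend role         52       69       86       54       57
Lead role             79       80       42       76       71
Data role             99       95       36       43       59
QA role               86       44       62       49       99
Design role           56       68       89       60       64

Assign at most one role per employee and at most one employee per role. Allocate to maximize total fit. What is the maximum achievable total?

Maximum total: 432 pts

Optimal: Petrov→Data role (99 pts), Leclerc→Frontend role (69 pts), Rivera→Design role (89 pts), Tanaka→Lead role (76 pts), Rossi→QA role (99 pts) — total 99+69+89+76+99 = 432 pts.
Column-greedy (each role in turn goes to its best remaining employee) gives 424 pts, worse by 8.
Next-best assignment: Petrov→Data role, Leclerc→Design role, Rivera→Frontend role, Tanaka→Lead role, Rossi→QA role = 428 pts.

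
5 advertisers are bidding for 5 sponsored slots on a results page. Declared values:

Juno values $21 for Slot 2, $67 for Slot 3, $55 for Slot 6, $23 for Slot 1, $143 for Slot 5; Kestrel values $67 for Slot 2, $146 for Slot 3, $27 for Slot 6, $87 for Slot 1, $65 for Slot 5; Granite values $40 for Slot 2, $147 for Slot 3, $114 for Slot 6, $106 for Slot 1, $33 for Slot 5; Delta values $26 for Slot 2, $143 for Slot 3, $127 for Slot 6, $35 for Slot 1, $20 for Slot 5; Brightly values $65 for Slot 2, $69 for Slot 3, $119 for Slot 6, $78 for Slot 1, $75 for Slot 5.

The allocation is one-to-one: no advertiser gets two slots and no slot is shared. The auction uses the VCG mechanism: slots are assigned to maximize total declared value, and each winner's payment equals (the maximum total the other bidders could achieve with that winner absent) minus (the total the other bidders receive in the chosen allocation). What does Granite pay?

Granite pays $13.

Efficient allocation: Juno→Slot 5 ($143), Kestrel→Slot 3 ($146), Granite→Slot 1 ($106), Delta→Slot 6 ($127), Brightly→Slot 2 ($65); total welfare W = $587.
Granite receives Slot 1 at value $106, so the others get W − 106 = $481.
Without Granite: best allocation of the remaining 4 bidders over all 5 slots is Juno→Slot 5 ($143), Kestrel→Slot 3 ($146), Delta→Slot 6 ($127), Brightly→Slot 1 ($78), total $494.
VCG payment = (others' best without Granite) − (others' welfare with Granite) = 494 − 481 = $13.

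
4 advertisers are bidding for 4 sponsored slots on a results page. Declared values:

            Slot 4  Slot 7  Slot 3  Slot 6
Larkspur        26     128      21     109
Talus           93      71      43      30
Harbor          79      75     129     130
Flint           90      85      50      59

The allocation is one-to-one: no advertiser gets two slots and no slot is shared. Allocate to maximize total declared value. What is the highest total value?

Optimal: Larkspur→Slot 6 ($109), Talus→Slot 4 ($93), Harbor→Slot 3 ($129), Flint→Slot 7 ($85) — total 109+93+129+85 = $416.
Row-greedy (each advertiser in turn takes its best remaining slot) gives $401, worse by 15.
Swapping Harbor↔Talus (Harbor→Slot 4 $79, Talus→Slot 3 $43) loses 100.

Max total: $416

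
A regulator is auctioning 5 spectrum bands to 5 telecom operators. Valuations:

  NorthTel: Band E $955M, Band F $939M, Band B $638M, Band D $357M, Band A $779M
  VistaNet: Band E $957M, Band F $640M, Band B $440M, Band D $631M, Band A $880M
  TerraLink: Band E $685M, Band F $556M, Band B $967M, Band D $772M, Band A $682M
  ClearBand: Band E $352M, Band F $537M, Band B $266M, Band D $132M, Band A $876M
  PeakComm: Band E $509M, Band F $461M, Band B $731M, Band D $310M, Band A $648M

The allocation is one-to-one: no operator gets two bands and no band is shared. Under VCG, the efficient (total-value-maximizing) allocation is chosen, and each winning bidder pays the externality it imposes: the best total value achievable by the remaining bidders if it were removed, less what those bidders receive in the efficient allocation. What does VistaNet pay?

VistaNet pays $16M.

Efficient allocation: NorthTel→Band F ($939M), VistaNet→Band E ($957M), TerraLink→Band D ($772M), ClearBand→Band A ($876M), PeakComm→Band B ($731M); total welfare W = $4275M.
VistaNet receives Band E at value $957M, so the others get W − 957 = $3318M.
Without VistaNet: best allocation of the remaining 4 bidders over all 5 bands is NorthTel→Band E ($955M), TerraLink→Band D ($772M), ClearBand→Band A ($876M), PeakComm→Band B ($731M), total $3334M.
VCG payment = (others' best without VistaNet) − (others' welfare with VistaNet) = 3334 − 3318 = $16M.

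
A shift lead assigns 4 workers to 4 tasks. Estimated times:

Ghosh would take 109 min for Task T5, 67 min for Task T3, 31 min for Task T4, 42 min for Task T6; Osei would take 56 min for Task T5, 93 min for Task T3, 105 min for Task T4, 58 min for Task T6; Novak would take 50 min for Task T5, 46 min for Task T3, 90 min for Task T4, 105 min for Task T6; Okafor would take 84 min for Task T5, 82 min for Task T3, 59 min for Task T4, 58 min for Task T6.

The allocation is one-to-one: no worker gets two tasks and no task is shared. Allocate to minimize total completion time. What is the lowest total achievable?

Min total: 191 min

Optimal: Ghosh→Task T4 (31 min), Osei→Task T5 (56 min), Novak→Task T3 (46 min), Okafor→Task T6 (58 min) — total 31+56+46+58 = 191 min.
Column-greedy (each task in turn goes to its cheapest remaining worker) gives 234 min, worse by 43.
Swapping Novak↔Ghosh (Novak→Task T4 90 min, Ghosh→Task T3 67 min) adds 80.
No other one-to-one assignment undercuts 191 min.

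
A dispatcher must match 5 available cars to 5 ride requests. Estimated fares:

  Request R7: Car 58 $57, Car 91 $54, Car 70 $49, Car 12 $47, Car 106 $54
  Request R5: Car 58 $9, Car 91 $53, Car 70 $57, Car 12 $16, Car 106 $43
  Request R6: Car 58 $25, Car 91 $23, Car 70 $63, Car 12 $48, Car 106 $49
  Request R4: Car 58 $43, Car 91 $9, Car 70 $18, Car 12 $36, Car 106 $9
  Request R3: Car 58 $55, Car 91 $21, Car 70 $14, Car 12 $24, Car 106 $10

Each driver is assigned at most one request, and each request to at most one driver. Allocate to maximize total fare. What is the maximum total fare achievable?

Optimal: Car 58→Request R3 ($55), Car 91→Request R5 ($53), Car 70→Request R6 ($63), Car 12→Request R4 ($36), Car 106→Request R7 ($54) — total 55+53+63+36+54 = $261.
Max-entry greedy (repeatedly take the single best remaining cell) gives $219, worse by 42.

Maximum total: $261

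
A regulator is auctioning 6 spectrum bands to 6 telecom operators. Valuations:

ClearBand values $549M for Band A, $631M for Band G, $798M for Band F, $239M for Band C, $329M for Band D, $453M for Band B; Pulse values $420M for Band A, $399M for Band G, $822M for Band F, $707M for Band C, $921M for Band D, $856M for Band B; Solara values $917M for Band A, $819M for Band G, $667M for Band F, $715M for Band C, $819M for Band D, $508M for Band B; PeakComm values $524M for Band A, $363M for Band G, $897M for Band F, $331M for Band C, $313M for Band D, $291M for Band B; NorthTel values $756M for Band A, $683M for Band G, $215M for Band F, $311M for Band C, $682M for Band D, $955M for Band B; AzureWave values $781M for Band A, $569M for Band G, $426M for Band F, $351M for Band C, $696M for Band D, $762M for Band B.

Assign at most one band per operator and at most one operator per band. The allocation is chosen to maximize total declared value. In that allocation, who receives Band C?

This is a one-to-one assignment (maximum-weight bipartite matching).
Optimal: ClearBand→Band G ($631M), Pulse→Band D ($921M), Solara→Band C ($715M), PeakComm→Band F ($897M), NorthTel→Band B ($955M), AzureWave→Band A ($781M) — total 631+921+715+897+955+781 = $4900M.
Row-greedy (each operator in turn takes its best remaining band) gives $4305M, worse by 595.
Next-best assignment: ClearBand→Band G, Pulse→Band C, Solara→Band A, PeakComm→Band F, NorthTel→Band B, AzureWave→Band D = $4803M.
No other one-to-one assignment exceeds $4900M.
Solara's own top band is Band A ($917M), but forcing Solara→Band A and reassigning the rest optimally gives only $4803M — worse by 97.

Solara receives Band C.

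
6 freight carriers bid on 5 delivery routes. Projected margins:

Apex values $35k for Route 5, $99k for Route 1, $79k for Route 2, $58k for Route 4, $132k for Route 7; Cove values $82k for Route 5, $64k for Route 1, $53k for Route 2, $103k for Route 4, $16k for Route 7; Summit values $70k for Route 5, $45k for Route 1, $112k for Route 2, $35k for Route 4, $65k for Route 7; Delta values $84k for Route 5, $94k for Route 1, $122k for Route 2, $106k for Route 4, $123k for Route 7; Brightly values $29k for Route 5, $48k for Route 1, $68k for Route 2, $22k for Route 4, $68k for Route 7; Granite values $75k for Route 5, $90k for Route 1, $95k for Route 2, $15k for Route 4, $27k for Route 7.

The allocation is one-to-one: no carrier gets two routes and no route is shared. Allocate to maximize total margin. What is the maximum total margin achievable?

Max total: $522k

Optimal: Cove→Route 5 ($82k), Granite→Route 1 ($90k), Summit→Route 2 ($112k), Delta→Route 4 ($106k), Apex→Route 7 ($132k) — total 82+90+112+106+132 = $522k.
Row-greedy (each carrier in turn takes its best remaining route) gives $470k, worse by 52.
No other one-to-one assignment exceeds $522k.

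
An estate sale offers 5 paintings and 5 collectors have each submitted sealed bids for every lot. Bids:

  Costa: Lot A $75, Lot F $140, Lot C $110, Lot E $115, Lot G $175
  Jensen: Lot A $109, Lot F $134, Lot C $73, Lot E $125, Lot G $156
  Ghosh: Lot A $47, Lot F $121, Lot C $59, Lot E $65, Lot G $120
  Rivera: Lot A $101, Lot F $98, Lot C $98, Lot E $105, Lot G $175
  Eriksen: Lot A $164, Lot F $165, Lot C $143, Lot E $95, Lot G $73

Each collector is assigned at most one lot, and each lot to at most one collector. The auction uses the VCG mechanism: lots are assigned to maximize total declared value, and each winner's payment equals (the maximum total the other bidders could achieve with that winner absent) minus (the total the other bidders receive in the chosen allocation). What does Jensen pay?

Jensen pays $5.

Efficient allocation: Costa→Lot C ($110), Jensen→Lot E ($125), Ghosh→Lot F ($121), Rivera→Lot G ($175), Eriksen→Lot A ($164); total welfare W = $695.
Jensen receives Lot E at value $125, so the others get W − 125 = $570.
Without Jensen: best allocation of the remaining 4 bidders over all 5 lots is Costa→Lot E ($115), Ghosh→Lot F ($121), Rivera→Lot G ($175), Eriksen→Lot A ($164), total $575.
VCG payment = (others' best without Jensen) − (others' welfare with Jensen) = 575 − 570 = $5.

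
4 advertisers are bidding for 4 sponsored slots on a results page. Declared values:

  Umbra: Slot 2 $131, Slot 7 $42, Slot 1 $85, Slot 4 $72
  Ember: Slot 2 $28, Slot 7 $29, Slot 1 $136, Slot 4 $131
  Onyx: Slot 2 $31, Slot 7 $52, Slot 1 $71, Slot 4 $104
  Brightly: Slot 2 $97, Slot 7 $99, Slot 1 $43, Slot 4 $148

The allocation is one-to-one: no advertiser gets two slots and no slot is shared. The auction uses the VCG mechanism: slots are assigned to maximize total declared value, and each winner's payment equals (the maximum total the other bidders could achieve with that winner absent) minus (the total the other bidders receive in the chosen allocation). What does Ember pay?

Ember pays $16.

Efficient allocation: Umbra→Slot 2 ($131), Ember→Slot 1 ($136), Onyx→Slot 4 ($104), Brightly→Slot 7 ($99); total welfare W = $470.
Ember receives Slot 1 at value $136, so the others get W − 136 = $334.
Without Ember: best allocation of the remaining 3 bidders over all 4 slots is Umbra→Slot 2 ($131), Onyx→Slot 1 ($71), Brightly→Slot 4 ($148), total $350.
VCG payment = (others' best without Ember) − (others' welfare with Ember) = 350 − 334 = $16.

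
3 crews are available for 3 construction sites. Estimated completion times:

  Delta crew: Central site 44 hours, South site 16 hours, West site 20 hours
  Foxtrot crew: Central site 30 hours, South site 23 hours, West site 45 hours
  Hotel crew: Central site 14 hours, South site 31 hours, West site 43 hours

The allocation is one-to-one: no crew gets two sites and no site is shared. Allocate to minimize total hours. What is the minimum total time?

Minimum total: 57 hours

This is the linear assignment problem.
Optimal: Delta crew→West site (20 hours), Foxtrot crew→South site (23 hours), Hotel crew→Central site (14 hours) — total 20+23+14 = 57 hours.
Column-greedy (each site in turn goes to its cheapest remaining crew) gives 75 hours, worse by 18.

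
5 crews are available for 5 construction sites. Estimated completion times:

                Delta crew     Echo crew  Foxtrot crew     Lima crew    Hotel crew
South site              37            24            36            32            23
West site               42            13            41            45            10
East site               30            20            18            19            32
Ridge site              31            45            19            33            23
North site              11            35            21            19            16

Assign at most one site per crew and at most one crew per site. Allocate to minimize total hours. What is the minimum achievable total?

Treat this as an assignment problem: match each crew to one site.
Optimal: Delta crew→North site (11 hours), Echo crew→South site (24 hours), Foxtrot crew→Ridge site (19 hours), Lima crew→East site (19 hours), Hotel crew→West site (10 hours) — total 11+24+19+19+10 = 83 hours.
Next-best assignment: Delta crew→North site, Echo crew→West site, Foxtrot crew→Ridge site, Lima crew→East site, Hotel crew→South site = 85 hours.
Every other assignment is strictly worse.

Minimum total: 83 hours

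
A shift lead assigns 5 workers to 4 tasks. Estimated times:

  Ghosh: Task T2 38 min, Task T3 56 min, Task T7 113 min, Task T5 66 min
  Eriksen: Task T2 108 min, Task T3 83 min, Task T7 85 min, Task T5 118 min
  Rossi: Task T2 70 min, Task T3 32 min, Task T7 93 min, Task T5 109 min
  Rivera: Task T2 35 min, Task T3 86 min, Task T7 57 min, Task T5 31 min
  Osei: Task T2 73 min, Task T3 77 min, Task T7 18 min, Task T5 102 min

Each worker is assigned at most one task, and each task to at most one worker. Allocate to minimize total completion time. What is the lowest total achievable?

Minimum total: 119 min

This is a one-to-one assignment (minimum-cost bipartite matching).
Optimal: Ghosh→Task T2 (38 min), Rossi→Task T3 (32 min), Osei→Task T7 (18 min), Rivera→Task T5 (31 min) — total 38+32+18+31 = 119 min.
Row-greedy (each worker in turn takes its cheapest remaining task) gives 245 min, worse by 126.
Swapping Rossi↔Ghosh (Rossi→Task T2 70 min, Ghosh→Task T3 56 min) adds 56.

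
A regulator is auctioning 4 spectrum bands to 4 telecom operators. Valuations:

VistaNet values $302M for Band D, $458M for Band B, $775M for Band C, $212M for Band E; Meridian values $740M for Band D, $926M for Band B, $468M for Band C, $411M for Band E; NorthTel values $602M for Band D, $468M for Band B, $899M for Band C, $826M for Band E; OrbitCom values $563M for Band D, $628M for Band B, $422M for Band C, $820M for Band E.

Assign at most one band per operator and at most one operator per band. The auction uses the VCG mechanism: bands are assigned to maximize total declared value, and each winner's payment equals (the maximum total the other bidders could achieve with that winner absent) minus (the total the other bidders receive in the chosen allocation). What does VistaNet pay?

VistaNet pays $297M.

Efficient allocation: VistaNet→Band C ($775M), Meridian→Band B ($926M), NorthTel→Band D ($602M), OrbitCom→Band E ($820M); total welfare W = $3123M.
VistaNet receives Band C at value $775M, so the others get W − 775 = $2348M.
Without VistaNet: best allocation of the remaining 3 bidders over all 4 bands is Meridian→Band B ($926M), NorthTel→Band C ($899M), OrbitCom→Band E ($820M), total $2645M.
VCG payment = (others' best without VistaNet) − (others' welfare with VistaNet) = 2645 − 2348 = $297M.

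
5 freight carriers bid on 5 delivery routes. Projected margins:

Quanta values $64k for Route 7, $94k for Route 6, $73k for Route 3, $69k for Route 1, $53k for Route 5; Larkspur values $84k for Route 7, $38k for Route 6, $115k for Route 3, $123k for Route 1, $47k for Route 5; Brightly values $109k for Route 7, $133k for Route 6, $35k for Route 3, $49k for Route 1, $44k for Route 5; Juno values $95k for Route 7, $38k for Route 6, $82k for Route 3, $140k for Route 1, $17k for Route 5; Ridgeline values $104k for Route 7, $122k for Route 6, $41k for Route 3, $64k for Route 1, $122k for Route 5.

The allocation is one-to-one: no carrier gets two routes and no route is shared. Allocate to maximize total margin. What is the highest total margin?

Treat this as an assignment problem: match each carrier to one route.
Optimal: Quanta→Route 6 ($94k), Larkspur→Route 3 ($115k), Brightly→Route 7 ($109k), Juno→Route 1 ($140k), Ridgeline→Route 5 ($122k) — total 94+115+109+140+122 = $580k.
Row-greedy (each carrier in turn takes its best remaining route) gives $530k, worse by 50.
Swapping Quanta↔Ridgeline (Quanta→Route 5 $53k, Ridgeline→Route 6 $122k) loses 41.
Every other assignment is strictly worse.

Max total: $580k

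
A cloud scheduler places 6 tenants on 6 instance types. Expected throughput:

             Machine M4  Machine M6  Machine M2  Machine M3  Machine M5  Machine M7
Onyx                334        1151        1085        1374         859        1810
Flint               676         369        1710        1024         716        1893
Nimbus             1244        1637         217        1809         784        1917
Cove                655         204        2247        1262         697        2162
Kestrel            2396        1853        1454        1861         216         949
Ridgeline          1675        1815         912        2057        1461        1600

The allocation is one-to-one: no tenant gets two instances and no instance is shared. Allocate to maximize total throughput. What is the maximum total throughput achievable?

Max total: 11089 ops/s

Treat this as an assignment problem: match each tenant to one instance.
Optimal: Onyx→Machine M5 (859 ops/s), Flint→Machine M7 (1893 ops/s), Nimbus→Machine M6 (1637 ops/s), Cove→Machine M2 (2247 ops/s), Kestrel→Machine M4 (2396 ops/s), Ridgeline→Machine M3 (2057 ops/s) — total 859+1893+1637+2247+2396+2057 = 11089 ops/s.
Column-greedy (each instance in turn goes to its best remaining tenant) gives 11019 ops/s, worse by 70.
Next-best assignment: Onyx→Machine M5, Flint→Machine M7, Nimbus→Machine M3, Cove→Machine M2, Kestrel→Machine M4, Ridgeline→Machine M6 = 11019 ops/s.
No other one-to-one assignment exceeds 11089 ops/s.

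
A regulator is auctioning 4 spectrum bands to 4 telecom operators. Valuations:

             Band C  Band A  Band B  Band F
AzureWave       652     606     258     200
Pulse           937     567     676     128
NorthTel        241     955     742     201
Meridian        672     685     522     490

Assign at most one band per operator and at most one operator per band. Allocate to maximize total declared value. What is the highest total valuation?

Max total: $2775M

Optimal: AzureWave→Band A ($606M), Pulse→Band C ($937M), NorthTel→Band B ($742M), Meridian→Band F ($490M) — total 606+937+742+490 = $2775M.
Row-greedy (each operator in turn takes its best remaining band) gives $2773M, worse by 2.
Swapping Meridian↔Pulse (Meridian→Band C $672M, Pulse→Band F $128M) loses 627.
Checked against all permutations: $2775M is optimal.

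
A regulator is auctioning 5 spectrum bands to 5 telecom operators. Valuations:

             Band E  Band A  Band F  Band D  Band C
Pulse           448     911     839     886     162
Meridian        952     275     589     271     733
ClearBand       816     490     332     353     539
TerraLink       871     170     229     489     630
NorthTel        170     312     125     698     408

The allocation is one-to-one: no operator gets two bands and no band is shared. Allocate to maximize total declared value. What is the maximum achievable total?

This is a one-to-one assignment (maximum-weight bipartite matching).
Optimal: Pulse→Band A ($911M), Meridian→Band F ($589M), ClearBand→Band E ($816M), TerraLink→Band C ($630M), NorthTel→Band D ($698M) — total 911+589+816+630+698 = $3644M.
Swapping NorthTel↔Pulse (NorthTel→Band A $312M, Pulse→Band D $886M) loses 411.
Every other assignment is strictly worse.

Max total: $3644M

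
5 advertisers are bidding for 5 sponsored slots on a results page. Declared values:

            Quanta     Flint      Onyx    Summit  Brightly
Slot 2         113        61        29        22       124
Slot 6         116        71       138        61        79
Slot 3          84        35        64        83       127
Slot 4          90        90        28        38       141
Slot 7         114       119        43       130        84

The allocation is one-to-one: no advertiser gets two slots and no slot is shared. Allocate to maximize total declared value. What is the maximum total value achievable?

This is a one-to-one assignment (maximum-weight bipartite matching).
Optimal: Quanta→Slot 2 ($113), Flint→Slot 4 ($90), Onyx→Slot 6 ($138), Summit→Slot 7 ($130), Brightly→Slot 3 ($127) — total 113+90+138+130+127 = $598.
Swapping Summit↔Brightly (Summit→Slot 3 $83, Brightly→Slot 7 $84) loses 90.
No other one-to-one assignment exceeds $598.

Max total: $598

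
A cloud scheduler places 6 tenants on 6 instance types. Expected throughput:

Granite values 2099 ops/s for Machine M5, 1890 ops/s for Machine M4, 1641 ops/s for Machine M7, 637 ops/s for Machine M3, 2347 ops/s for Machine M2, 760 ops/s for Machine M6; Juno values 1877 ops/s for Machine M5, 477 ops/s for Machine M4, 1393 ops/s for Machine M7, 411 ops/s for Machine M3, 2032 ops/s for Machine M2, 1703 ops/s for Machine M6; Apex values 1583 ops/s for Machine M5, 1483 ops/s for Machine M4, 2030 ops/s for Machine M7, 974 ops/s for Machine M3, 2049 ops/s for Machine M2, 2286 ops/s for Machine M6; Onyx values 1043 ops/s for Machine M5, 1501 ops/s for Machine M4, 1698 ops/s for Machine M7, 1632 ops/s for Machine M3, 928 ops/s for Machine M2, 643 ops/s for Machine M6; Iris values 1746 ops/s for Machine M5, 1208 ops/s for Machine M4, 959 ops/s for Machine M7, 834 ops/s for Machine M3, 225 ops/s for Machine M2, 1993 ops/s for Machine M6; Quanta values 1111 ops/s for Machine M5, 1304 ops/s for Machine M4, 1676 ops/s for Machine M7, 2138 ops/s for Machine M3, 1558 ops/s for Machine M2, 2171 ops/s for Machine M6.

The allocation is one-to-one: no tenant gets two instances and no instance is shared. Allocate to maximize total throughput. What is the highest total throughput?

Maximum total: 11886 ops/s

This is a one-to-one assignment (maximum-weight bipartite matching).
Optimal: Granite→Machine M2 (2347 ops/s), Juno→Machine M5 (1877 ops/s), Apex→Machine M7 (2030 ops/s), Onyx→Machine M4 (1501 ops/s), Iris→Machine M6 (1993 ops/s), Quanta→Machine M3 (2138 ops/s) — total 2347+1877+2030+1501+1993+2138 = 11886 ops/s.
Next-best assignment: Granite→Machine M5, Juno→Machine M2, Apex→Machine M7, Onyx→Machine M4, Iris→Machine M6, Quanta→Machine M3 = 11793 ops/s.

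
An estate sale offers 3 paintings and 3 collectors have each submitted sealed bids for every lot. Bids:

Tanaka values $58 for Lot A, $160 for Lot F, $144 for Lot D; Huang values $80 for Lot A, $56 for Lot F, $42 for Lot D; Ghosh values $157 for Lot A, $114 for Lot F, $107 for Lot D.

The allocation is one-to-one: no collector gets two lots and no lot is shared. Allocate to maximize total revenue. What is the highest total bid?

Optimal: Tanaka→Lot F ($160), Huang→Lot D ($42), Ghosh→Lot A ($157) — total 160+42+157 = $359.
Row-greedy (each collector in turn takes its best remaining lot) gives $347, worse by 12.
No other one-to-one assignment exceeds $359.

Max total: $359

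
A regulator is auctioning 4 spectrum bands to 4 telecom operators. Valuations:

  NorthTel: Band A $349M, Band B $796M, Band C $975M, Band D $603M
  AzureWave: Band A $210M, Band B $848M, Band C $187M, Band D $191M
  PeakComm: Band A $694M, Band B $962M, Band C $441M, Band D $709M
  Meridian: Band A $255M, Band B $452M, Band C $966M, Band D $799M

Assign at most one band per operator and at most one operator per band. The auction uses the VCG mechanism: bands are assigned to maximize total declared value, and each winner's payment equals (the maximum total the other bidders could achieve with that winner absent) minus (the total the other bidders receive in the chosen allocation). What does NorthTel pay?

NorthTel pays $182M.

Efficient allocation: NorthTel→Band C ($975M), AzureWave→Band B ($848M), PeakComm→Band A ($694M), Meridian→Band D ($799M); total welfare W = $3316M.
NorthTel receives Band C at value $975M, so the others get W − 975 = $2341M.
Without NorthTel: best allocation of the remaining 3 bidders over all 4 bands is AzureWave→Band B ($848M), PeakComm→Band D ($709M), Meridian→Band C ($966M), total $2523M.
VCG payment = (others' best without NorthTel) − (others' welfare with NorthTel) = 2523 − 2341 = $182M.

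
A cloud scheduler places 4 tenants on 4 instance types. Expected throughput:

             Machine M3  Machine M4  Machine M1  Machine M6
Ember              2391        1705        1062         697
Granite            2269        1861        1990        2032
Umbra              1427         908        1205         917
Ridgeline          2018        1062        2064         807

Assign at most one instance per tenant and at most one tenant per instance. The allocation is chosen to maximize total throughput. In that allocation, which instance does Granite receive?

This is a one-to-one assignment (maximum-weight bipartite matching).
Optimal: Ember→Machine M3 (2391 ops/s), Granite→Machine M6 (2032 ops/s), Umbra→Machine M4 (908 ops/s), Ridgeline→Machine M1 (2064 ops/s) — total 2391+2032+908+2064 = 7395 ops/s.
Column-greedy (each instance in turn goes to its best remaining tenant) gives 7233 ops/s, worse by 162.
Granite's own top instance is Machine M3 (2269 ops/s), but forcing Granite→Machine M3 and reassigning the rest optimally gives only 6955 ops/s — worse by 440.

Granite receives Machine M6.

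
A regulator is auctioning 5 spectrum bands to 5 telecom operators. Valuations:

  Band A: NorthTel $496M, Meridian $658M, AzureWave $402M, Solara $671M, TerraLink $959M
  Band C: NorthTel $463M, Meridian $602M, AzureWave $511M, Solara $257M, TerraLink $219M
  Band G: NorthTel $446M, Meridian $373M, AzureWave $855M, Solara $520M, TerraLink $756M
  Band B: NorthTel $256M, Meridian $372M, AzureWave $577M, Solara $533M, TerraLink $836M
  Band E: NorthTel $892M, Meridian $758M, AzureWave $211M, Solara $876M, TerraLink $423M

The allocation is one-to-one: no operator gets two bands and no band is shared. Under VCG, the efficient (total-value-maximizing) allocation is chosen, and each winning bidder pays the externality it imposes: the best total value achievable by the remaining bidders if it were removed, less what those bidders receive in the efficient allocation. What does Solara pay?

Solara pays $123M.

Efficient allocation: NorthTel→Band E ($892M), Meridian→Band C ($602M), AzureWave→Band G ($855M), Solara→Band A ($671M), TerraLink→Band B ($836M); total welfare W = $3856M.
Solara receives Band A at value $671M, so the others get W − 671 = $3185M.
Without Solara: best allocation of the remaining 4 bidders over all 5 bands is NorthTel→Band E ($892M), Meridian→Band C ($602M), AzureWave→Band G ($855M), TerraLink→Band A ($959M), total $3308M.
VCG payment = (others' best without Solara) − (others' welfare with Solara) = 3308 − 3185 = $123M.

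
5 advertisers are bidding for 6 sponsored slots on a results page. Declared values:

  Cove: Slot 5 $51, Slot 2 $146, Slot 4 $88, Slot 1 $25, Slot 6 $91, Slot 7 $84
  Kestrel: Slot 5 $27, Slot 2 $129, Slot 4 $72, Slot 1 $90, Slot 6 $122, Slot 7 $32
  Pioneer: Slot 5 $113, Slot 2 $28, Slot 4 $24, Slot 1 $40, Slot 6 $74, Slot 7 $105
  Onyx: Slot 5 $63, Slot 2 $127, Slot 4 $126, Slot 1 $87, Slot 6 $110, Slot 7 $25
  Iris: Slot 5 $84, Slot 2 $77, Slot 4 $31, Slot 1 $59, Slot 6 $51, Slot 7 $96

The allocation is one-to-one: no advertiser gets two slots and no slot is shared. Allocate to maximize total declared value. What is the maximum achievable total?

Treat this as an assignment problem: match each advertiser to one slot.
Optimal: Cove→Slot 2 ($146), Kestrel→Slot 6 ($122), Pioneer→Slot 5 ($113), Onyx→Slot 4 ($126), Iris→Slot 7 ($96) — total 146+122+113+126+96 = $603.
Column-greedy (each slot in turn goes to its best remaining advertiser) gives $526, worse by 77.
Next-best assignment: Cove→Slot 2, Kestrel→Slot 6, Pioneer→Slot 7, Onyx→Slot 4, Iris→Slot 5 = $583.
Swapping Cove↔Kestrel (Cove→Slot 6 $91, Kestrel→Slot 2 $129) loses 48.

Max total: $603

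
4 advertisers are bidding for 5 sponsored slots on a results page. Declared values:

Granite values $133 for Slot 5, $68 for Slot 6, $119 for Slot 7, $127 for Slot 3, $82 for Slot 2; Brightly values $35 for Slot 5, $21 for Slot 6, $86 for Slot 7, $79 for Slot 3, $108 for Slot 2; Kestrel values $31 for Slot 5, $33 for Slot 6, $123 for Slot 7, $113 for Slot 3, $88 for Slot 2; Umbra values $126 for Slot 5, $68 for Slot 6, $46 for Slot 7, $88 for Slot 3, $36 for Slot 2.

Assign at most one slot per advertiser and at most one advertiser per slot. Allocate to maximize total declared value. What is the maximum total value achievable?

Optimal: Granite→Slot 3 ($127), Brightly→Slot 2 ($108), Kestrel→Slot 7 ($123), Umbra→Slot 5 ($126) — total 127+108+123+126 = $484.
Column-greedy (each slot in turn goes to its best remaining advertiser) gives $403, worse by 81.
Next-best assignment: Granite→Slot 7, Brightly→Slot 2, Kestrel→Slot 3, Umbra→Slot 5 = $466.

Max total: $484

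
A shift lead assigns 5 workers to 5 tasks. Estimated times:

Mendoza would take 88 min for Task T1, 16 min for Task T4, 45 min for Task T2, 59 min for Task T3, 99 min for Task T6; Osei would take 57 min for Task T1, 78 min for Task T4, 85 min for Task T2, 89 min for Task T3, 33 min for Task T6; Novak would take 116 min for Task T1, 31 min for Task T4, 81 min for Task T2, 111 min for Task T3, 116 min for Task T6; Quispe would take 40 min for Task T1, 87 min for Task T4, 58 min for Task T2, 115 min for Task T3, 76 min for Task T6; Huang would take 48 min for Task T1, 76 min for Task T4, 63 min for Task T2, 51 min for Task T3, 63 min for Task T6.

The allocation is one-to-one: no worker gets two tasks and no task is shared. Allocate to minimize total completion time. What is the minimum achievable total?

Min total: 200 min

Optimal: Mendoza→Task T2 (45 min), Osei→Task T6 (33 min), Novak→Task T4 (31 min), Quispe→Task T1 (40 min), Huang→Task T3 (51 min) — total 45+33+31+40+51 = 200 min.
Row-greedy (each worker in turn takes its cheapest remaining task) gives 221 min, worse by 21.
Next-best assignment: Mendoza→Task T4, Osei→Task T6, Novak→Task T2, Quispe→Task T1, Huang→Task T3 = 221 min.
Swapping Huang↔Quispe (Huang→Task T1 48 min, Quispe→Task T3 115 min) adds 72.
Every other assignment is strictly worse.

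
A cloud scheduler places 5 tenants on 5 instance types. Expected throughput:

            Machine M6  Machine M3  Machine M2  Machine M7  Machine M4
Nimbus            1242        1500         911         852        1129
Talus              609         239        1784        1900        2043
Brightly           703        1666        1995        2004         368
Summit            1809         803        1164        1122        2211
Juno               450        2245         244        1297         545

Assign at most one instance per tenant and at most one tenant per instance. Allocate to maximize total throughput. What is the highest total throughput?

Optimal: Nimbus→Machine M6 (1242 ops/s), Talus→Machine M7 (1900 ops/s), Brightly→Machine M2 (1995 ops/s), Summit→Machine M4 (2211 ops/s), Juno→Machine M3 (2245 ops/s) — total 1242+1900+1995+2211+2245 = 9593 ops/s.
Row-greedy (each tenant in turn takes its best remaining instance) gives 7600 ops/s, worse by 1993.
Swapping Talus↔Juno (Talus→Machine M3 239 ops/s, Juno→Machine M7 1297 ops/s) loses 2609.

Max total: 9593 ops/s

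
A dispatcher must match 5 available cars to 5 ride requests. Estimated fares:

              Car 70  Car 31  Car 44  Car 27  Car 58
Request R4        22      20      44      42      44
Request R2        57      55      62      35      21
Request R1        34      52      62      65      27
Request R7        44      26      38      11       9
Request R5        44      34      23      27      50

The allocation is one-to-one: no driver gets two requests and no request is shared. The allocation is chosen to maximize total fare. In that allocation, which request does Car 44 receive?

Optimal: Car 70→Request R7 ($44), Car 31→Request R2 ($55), Car 44→Request R4 ($44), Car 27→Request R1 ($65), Car 58→Request R5 ($50) — total 44+55+44+65+50 = $258.
Row-greedy (each driver in turn takes its best remaining request) gives $189, worse by 69.
Next-best assignment: Car 70→Request R7, Car 31→Request R2, Car 44→Request R1, Car 27→Request R4, Car 58→Request R5 = $253.
Car 44's own top request is Request R2 ($62), but forcing Car 44→Request R2 and reassigning the rest optimally gives only $250 — worse by 8.

Car 44 receives Request R4.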